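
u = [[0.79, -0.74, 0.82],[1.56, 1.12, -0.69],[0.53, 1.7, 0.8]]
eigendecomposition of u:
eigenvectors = [[0.48+0.00j, -0.26+0.36j, (-0.26-0.36j)], [0.30+0.00j, (0.64+0j), 0.64-0.00j], [(0.82+0j), -0.00-0.62j, -0.00+0.62j]]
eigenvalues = [(1.73+0j), (0.49+1.54j), (0.49-1.54j)]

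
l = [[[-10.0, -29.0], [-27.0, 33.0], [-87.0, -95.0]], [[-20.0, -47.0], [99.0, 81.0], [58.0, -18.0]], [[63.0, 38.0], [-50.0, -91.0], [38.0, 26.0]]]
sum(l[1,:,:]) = 153.0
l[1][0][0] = -20.0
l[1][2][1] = -18.0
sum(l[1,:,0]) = 137.0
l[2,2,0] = 38.0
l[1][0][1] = -47.0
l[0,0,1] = -29.0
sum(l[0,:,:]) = -215.0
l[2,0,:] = [63.0, 38.0]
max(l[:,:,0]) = 99.0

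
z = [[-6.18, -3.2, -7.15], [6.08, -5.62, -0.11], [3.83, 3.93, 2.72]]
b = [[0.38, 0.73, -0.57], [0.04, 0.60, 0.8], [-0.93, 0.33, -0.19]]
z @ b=[[4.17, -8.79, 2.32], [2.19, 1.03, -7.94], [-0.92, 6.05, 0.44]]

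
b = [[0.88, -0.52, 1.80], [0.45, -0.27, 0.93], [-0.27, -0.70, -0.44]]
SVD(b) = [[-0.88, -0.14, 0.46], [-0.45, -0.07, -0.89], [0.15, -0.99, 0.00]] @ diag([2.3541572548297567, 0.7997065160535426, 0.003620457696106773]) @ [[-0.43, 0.20, -0.88], [0.14, 0.98, 0.15], [0.89, -0.06, -0.45]]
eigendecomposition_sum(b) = [[0.44+0.01j, (-0.25+0.83j), (0.9-0.09j)], [(0.23+0.01j), -0.14+0.43j, (0.47-0.04j)], [-0.13+0.22j, -0.35-0.38j, (-0.22+0.49j)]] + [[0.44-0.01j, (-0.25-0.83j), 0.90+0.09j], [0.23-0.01j, (-0.14-0.43j), 0.47+0.04j], [-0.13-0.22j, -0.35+0.38j, -0.22-0.49j]] + [[(0.01-0j), -0.01+0.00j, 0.00-0.00j],[(-0+0j), 0.00-0.00j, (-0+0j)],[(-0+0j), (0.01-0j), -0.00+0.00j]]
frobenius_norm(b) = 2.49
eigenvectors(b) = [[(0.79+0j), 0.79-0.00j, -0.89+0.00j], [0.41+0.00j, (0.41-0j), (0.06+0j)], [(-0.23+0.41j), -0.23-0.41j, (0.45+0j)]]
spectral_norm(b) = 2.35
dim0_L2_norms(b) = [1.02, 0.91, 2.07]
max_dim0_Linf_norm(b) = 1.8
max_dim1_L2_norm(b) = 2.07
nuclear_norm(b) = 3.16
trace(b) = 0.17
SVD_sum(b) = [[0.89, -0.41, 1.82], [0.46, -0.21, 0.94], [-0.16, 0.07, -0.32]] + [[-0.02, -0.11, -0.02], [-0.01, -0.06, -0.01], [-0.11, -0.77, -0.12]] + [[0.0,-0.00,-0.0],[-0.00,0.00,0.00],[0.00,-0.00,-0.00]]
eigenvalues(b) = [(0.08+0.93j), (0.08-0.93j), (0.01+0j)]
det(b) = 0.01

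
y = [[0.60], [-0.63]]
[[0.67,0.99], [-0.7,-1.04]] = y @ [[1.11, 1.65]]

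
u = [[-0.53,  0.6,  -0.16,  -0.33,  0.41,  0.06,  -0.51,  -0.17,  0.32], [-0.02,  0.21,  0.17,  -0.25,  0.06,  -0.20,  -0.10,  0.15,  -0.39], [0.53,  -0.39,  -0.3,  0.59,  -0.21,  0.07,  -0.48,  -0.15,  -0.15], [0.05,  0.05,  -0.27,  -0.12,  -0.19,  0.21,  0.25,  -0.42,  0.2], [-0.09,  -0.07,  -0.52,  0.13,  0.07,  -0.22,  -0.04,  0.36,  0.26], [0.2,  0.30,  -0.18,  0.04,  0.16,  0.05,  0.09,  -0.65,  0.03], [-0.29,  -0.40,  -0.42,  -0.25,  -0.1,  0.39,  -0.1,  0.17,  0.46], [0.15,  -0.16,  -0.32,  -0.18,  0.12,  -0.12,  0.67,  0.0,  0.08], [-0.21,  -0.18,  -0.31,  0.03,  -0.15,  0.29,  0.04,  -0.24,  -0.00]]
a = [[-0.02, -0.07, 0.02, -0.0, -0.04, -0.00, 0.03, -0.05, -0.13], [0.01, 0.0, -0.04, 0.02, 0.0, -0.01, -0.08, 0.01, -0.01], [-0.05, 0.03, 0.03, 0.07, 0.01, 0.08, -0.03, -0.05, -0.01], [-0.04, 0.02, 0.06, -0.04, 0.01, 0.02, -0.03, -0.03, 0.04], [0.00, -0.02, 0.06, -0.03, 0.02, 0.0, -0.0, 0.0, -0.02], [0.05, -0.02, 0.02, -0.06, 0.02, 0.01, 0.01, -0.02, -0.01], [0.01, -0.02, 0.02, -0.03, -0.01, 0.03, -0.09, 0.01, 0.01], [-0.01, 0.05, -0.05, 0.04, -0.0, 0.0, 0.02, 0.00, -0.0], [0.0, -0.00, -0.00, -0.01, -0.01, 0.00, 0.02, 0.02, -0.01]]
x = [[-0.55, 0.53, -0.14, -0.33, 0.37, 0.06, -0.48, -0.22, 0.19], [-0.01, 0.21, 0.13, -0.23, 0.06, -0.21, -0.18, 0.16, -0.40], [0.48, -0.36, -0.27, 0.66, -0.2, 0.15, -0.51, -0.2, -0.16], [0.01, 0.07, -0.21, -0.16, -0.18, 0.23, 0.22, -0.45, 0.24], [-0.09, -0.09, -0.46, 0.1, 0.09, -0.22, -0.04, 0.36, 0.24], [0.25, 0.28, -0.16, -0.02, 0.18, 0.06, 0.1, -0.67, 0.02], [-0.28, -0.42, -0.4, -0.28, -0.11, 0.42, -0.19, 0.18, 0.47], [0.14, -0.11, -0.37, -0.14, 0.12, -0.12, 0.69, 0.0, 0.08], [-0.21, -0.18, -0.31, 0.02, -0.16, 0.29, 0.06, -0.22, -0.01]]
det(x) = -0.00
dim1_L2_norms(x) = [1.08, 0.62, 1.12, 0.68, 0.7, 0.81, 0.99, 0.84, 0.58]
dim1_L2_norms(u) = [1.16, 0.6, 1.09, 0.67, 0.74, 0.79, 0.95, 0.82, 0.58]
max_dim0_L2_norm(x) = 1.05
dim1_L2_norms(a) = [0.17, 0.09, 0.14, 0.11, 0.08, 0.09, 0.11, 0.08, 0.03]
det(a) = -0.00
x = a + u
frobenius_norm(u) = 2.54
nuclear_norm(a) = 0.77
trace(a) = -0.10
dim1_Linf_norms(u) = [0.6, 0.39, 0.59, 0.42, 0.52, 0.65, 0.46, 0.67, 0.31]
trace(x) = -0.82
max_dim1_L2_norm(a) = 0.17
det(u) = 0.00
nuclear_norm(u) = 6.30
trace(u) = -0.72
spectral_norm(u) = 1.37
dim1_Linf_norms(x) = [0.55, 0.4, 0.66, 0.45, 0.46, 0.67, 0.47, 0.69, 0.31]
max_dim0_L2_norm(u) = 1.02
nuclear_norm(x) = 6.34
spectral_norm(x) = 1.31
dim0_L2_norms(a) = [0.09, 0.1, 0.12, 0.12, 0.05, 0.09, 0.13, 0.08, 0.14]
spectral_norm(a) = 0.18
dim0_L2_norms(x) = [0.86, 0.88, 0.89, 0.86, 0.55, 0.67, 1.05, 0.99, 0.75]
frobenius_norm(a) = 0.32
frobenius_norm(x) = 2.53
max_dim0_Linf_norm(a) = 0.13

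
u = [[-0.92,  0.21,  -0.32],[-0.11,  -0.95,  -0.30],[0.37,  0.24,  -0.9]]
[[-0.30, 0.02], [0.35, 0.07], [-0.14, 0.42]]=u@ [[0.19, 0.13], [-0.43, 0.04], [0.12, -0.40]]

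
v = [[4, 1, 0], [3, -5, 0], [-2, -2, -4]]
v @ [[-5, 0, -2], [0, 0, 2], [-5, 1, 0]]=[[-20, 0, -6], [-15, 0, -16], [30, -4, 0]]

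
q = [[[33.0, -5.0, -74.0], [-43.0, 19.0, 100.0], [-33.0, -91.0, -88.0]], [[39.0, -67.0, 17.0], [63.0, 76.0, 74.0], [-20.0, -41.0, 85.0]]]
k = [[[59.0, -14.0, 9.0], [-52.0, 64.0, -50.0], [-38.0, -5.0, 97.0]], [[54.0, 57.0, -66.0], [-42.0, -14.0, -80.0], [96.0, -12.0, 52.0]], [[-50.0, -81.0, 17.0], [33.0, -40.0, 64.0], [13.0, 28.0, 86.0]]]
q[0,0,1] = -5.0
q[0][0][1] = -5.0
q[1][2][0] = -20.0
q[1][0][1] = -67.0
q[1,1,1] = 76.0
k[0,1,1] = 64.0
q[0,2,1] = -91.0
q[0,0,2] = -74.0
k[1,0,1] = 57.0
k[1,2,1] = -12.0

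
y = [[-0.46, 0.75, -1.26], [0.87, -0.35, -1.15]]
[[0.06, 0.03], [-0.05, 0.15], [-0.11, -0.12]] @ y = [[-0.0, 0.03, -0.11], [0.15, -0.09, -0.11], [-0.05, -0.04, 0.28]]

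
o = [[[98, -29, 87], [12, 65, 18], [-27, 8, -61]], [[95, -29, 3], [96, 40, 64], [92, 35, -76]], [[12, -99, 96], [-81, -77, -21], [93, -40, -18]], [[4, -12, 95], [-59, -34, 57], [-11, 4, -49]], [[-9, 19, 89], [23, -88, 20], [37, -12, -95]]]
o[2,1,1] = -77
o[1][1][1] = 40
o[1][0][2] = 3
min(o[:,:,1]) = -99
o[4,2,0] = 37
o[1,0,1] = -29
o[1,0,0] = 95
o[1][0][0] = 95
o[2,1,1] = -77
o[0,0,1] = -29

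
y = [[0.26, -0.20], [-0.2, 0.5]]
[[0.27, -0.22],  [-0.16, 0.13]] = y @ [[1.14, -0.93], [0.13, -0.11]]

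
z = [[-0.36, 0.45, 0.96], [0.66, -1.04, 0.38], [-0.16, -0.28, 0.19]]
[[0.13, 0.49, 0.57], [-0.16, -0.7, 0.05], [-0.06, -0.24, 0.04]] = z @ [[0.05, 0.21, 0.06], [0.21, 0.87, 0.18], [0.06, 0.18, 0.53]]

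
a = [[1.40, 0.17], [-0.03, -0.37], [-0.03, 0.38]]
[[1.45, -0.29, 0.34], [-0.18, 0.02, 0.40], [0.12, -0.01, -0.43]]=a@[[0.99,-0.2,0.38],[0.4,-0.04,-1.11]]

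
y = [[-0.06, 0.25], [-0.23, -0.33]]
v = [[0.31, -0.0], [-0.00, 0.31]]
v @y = [[-0.02, 0.08], [-0.07, -0.10]]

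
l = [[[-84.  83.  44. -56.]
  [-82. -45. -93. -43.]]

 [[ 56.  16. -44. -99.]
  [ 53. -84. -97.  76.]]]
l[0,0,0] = -84.0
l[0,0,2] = 44.0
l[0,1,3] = -43.0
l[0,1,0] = -82.0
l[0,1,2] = -93.0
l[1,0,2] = -44.0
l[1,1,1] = -84.0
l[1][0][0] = 56.0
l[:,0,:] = [[-84.0, 83.0, 44.0, -56.0], [56.0, 16.0, -44.0, -99.0]]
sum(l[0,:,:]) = -276.0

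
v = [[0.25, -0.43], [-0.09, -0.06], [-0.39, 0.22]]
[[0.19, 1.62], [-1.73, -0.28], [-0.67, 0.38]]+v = [[0.44,1.19], [-1.82,-0.34], [-1.06,0.6]]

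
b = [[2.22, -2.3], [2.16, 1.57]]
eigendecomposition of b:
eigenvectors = [[(0.72+0j), (0.72-0j)], [0.10-0.69j, 0.10+0.69j]]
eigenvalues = [(1.9+2.21j), (1.9-2.21j)]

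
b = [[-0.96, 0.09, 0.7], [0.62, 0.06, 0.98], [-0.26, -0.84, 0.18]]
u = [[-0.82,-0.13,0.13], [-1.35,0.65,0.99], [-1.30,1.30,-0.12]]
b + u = [[-1.78,-0.04,0.83], [-0.73,0.71,1.97], [-1.56,0.46,0.06]]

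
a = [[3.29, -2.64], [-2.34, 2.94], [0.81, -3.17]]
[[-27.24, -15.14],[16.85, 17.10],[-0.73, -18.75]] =a @ [[-10.18, 0.18], [-2.37, 5.96]]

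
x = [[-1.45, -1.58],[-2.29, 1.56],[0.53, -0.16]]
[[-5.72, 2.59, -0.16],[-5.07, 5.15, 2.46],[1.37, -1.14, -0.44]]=x @ [[2.88, -2.07, -0.62], [0.98, 0.26, 0.67]]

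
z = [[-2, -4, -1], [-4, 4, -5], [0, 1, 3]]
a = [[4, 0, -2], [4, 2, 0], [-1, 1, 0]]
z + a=[[2, -4, -3], [0, 6, -5], [-1, 2, 3]]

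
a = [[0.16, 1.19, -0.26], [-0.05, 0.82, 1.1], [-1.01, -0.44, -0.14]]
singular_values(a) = [1.67, 1.07, 0.84]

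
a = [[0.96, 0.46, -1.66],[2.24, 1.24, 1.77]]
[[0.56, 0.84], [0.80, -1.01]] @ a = [[2.42, 1.30, 0.56], [-1.49, -0.88, -3.12]]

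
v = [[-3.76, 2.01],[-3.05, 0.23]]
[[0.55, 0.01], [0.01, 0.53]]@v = [[-2.1, 1.11],[-1.65, 0.14]]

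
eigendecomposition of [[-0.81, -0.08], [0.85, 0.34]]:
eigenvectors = [[-0.79,0.07], [0.62,-1.0]]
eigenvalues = [-0.75, 0.28]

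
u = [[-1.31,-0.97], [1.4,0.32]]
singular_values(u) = [2.13, 0.44]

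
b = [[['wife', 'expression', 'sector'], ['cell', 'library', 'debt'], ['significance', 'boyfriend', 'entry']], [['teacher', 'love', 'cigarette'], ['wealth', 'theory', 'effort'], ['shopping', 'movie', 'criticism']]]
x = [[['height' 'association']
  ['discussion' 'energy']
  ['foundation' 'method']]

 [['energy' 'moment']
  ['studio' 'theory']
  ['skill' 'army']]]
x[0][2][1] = 'method'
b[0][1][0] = 'cell'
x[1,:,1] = ['moment', 'theory', 'army']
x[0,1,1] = 'energy'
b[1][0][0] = 'teacher'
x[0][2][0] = 'foundation'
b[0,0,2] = 'sector'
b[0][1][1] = 'library'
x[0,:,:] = [['height', 'association'], ['discussion', 'energy'], ['foundation', 'method']]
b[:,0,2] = ['sector', 'cigarette']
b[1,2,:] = ['shopping', 'movie', 'criticism']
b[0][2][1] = 'boyfriend'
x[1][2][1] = 'army'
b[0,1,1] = 'library'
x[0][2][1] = 'method'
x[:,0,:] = [['height', 'association'], ['energy', 'moment']]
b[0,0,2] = 'sector'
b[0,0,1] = 'expression'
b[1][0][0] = 'teacher'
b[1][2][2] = 'criticism'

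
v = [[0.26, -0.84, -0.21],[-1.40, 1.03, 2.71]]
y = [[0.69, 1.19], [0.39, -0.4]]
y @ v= [[-1.49, 0.65, 3.08],  [0.66, -0.74, -1.17]]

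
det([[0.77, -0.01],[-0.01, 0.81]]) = 0.624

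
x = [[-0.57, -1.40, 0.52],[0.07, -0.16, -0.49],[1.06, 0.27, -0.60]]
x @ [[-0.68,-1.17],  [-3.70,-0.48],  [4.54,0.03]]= [[7.93, 1.35], [-1.68, -0.02], [-4.44, -1.39]]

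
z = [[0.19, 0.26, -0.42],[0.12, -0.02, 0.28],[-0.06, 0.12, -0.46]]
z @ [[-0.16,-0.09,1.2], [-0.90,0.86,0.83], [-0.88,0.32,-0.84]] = [[0.11, 0.07, 0.8], [-0.25, 0.06, -0.11], [0.31, -0.04, 0.41]]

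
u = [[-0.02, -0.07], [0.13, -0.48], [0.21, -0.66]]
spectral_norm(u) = 0.85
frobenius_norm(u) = 0.86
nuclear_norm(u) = 0.90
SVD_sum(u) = [[0.02, -0.06], [0.14, -0.48], [0.20, -0.66]] + [[-0.04, -0.01],[-0.01, -0.0],[0.01, 0.00]]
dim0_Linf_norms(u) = [0.21, 0.66]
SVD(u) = [[0.07, -0.91], [0.58, -0.29], [0.81, 0.29]] @ diag([0.8546622573313177, 0.04303981753372658]) @ [[0.29, -0.96], [0.96, 0.29]]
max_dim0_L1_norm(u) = 1.21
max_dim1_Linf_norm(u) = 0.66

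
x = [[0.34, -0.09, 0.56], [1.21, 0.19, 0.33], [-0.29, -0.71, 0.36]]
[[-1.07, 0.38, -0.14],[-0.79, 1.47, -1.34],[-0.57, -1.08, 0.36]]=x @ [[-0.14, 0.92, -1.32],[-0.08, 1.31, 0.33],[-1.84, 0.33, 0.60]]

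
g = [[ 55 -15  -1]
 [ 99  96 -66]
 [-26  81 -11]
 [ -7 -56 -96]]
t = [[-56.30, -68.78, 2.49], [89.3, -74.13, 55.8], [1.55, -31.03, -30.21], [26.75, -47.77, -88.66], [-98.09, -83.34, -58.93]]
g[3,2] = -96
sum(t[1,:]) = 70.97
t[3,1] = -47.77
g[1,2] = -66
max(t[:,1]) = -31.03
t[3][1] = -47.77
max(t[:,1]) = -31.03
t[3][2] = -88.66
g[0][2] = -1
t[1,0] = 89.3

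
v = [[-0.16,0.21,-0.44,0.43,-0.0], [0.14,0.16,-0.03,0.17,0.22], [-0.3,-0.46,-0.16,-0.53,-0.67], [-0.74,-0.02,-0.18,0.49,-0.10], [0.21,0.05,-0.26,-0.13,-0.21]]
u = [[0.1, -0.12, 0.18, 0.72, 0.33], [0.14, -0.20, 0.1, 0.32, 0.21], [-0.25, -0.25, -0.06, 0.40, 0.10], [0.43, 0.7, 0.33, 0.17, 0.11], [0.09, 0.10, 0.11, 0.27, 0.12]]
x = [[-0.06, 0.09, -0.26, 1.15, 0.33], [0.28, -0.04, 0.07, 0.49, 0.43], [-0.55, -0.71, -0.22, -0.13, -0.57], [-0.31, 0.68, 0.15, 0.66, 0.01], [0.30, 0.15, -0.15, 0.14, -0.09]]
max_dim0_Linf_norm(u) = 0.72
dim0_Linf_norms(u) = [0.43, 0.7, 0.33, 0.72, 0.33]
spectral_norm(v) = 1.13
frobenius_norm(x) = 2.10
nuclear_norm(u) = 2.28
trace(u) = 0.13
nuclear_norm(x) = 3.89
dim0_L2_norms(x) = [0.76, 1.0, 0.41, 1.43, 0.79]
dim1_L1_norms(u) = [1.45, 0.97, 1.06, 1.74, 0.69]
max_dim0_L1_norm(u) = 1.88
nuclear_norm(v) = 2.75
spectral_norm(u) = 1.08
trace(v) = 0.12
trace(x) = 0.25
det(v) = 0.00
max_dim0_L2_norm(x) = 1.43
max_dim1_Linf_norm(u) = 0.72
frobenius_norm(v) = 1.62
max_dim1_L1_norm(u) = 1.74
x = v + u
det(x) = -0.06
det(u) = 0.00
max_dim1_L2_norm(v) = 1.03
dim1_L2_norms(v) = [0.67, 0.35, 1.03, 0.91, 0.42]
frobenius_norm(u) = 1.46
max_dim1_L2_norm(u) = 0.91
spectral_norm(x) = 1.63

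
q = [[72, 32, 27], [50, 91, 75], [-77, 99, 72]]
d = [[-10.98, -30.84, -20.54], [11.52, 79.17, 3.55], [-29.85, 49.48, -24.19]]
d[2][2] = -24.19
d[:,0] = [-10.98, 11.52, -29.85]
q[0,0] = 72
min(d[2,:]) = -29.85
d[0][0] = -10.98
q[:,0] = [72, 50, -77]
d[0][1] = -30.84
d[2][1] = 49.48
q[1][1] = 91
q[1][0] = 50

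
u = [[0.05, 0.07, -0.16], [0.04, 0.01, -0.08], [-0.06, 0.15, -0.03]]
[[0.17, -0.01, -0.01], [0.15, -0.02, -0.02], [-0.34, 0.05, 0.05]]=u @ [[1.33, -0.78, -1.62], [-2.03, -0.04, -0.43], [-1.51, -0.19, -0.65]]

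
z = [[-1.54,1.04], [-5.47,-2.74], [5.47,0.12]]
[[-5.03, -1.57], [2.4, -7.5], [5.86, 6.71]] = z @ [[1.14, 1.22], [-3.15, 0.30]]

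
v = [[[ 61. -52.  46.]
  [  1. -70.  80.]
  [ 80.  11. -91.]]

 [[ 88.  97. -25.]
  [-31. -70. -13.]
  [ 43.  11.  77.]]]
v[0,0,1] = -52.0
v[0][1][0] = 1.0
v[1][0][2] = -25.0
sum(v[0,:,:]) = 66.0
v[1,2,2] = 77.0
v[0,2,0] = 80.0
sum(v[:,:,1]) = -73.0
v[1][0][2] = -25.0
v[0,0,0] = 61.0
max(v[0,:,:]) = 80.0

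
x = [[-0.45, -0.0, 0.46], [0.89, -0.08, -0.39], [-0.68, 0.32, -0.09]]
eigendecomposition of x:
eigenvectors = [[(0.07-0.44j), 0.07+0.44j, 0.32+0.00j], [-0.40+0.46j, (-0.4-0.46j), 0.87+0.00j], [0.66+0.00j, (0.66-0j), 0.37+0.00j]]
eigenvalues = [(-0.35+0.67j), (-0.35-0.67j), (0.08+0j)]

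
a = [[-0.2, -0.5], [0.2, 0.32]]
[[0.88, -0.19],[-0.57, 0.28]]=a@[[-0.12, 2.23], [-1.72, -0.52]]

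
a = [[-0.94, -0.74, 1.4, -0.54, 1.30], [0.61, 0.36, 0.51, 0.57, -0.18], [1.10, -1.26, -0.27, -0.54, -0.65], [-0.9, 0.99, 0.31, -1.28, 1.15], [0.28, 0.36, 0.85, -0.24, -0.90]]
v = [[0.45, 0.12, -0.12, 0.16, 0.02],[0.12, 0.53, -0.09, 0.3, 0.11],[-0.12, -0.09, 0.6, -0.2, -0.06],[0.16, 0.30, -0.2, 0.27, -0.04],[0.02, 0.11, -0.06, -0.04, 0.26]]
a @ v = [[-0.74, -0.65, 1.05, -0.85, 0.18],[0.34, 0.37, 0.1, 0.26, -0.05],[0.28, -0.75, -0.03, -0.27, -0.25],[-0.51, 0.13, 0.39, -0.30, 0.42],[0.01, -0.02, 0.55, -0.05, -0.23]]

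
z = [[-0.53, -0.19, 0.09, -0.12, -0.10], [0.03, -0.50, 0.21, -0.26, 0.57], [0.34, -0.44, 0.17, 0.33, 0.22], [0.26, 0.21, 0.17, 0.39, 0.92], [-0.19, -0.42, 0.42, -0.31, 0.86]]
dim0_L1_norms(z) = [1.35, 1.76, 1.06, 1.41, 2.67]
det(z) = 0.03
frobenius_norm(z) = 1.97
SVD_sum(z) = [[-0.0, 0.01, -0.01, 0.0, -0.03], [0.06, -0.25, 0.24, -0.02, 0.66], [0.03, -0.14, 0.14, -0.01, 0.37], [0.07, -0.27, 0.26, -0.02, 0.71], [0.08, -0.34, 0.33, -0.02, 0.9]] + [[-0.31, -0.24, 0.07, -0.31, -0.10], [-0.18, -0.14, 0.04, -0.18, -0.06], [0.13, 0.1, -0.03, 0.13, 0.04], [0.38, 0.3, -0.09, 0.39, 0.12], [-0.24, -0.19, 0.05, -0.24, -0.07]] + [[-0.06, 0.08, -0.00, -0.02, 0.04], [0.08, -0.12, 0.01, 0.03, -0.05], [0.26, -0.39, 0.02, 0.1, -0.17], [-0.13, 0.2, -0.01, -0.05, 0.09], [-0.06, 0.09, -0.00, -0.02, 0.04]] + [[-0.16,-0.04,0.06,0.21,-0.02], [0.08,0.02,-0.03,-0.1,0.01], [-0.08,-0.02,0.03,0.11,-0.01], [-0.05,-0.01,0.02,0.07,-0.01], [0.02,0.00,-0.01,-0.02,0.0]] + [[-0.00, -0.01, -0.02, 0.0, 0.01], [-0.01, -0.01, -0.05, 0.01, 0.01], [0.0, 0.0, 0.01, -0.0, -0.00], [-0.0, -0.0, -0.02, 0.0, 0.0], [0.01, 0.01, 0.04, -0.00, -0.01]]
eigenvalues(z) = [(-0.49+0j), (-0.25+0j), (0.21+0.49j), (0.21-0.49j), (0.73+0j)]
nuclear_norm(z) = 3.58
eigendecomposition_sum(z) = [[-0.53-0.00j,(-0.14-0j),0.09+0.00j,(-0.12-0j),0.09+0.00j],[0.32+0.00j,0.09+0.00j,-0.06-0.00j,(0.07+0j),(-0.05-0j)],[(0.48+0j),0.13+0.00j,-0.08-0.00j,(0.11+0j),-0.08-0.00j],[(0.09+0j),0.02+0.00j,-0.02-0.00j,0.02+0.00j,-0.02-0.00j],[-0.10-0.00j,-0.03-0.00j,0.02+0.00j,(-0.02-0j),0.02+0.00j]] + [[-0.00-0.00j, -0.01-0.00j, 0j, -0.00+0.00j, 0j],[(-0.19-0j), -0.27-0.00j, (0.03+0j), -0.07+0.00j, (0.18+0j)],[(-0.27-0j), (-0.39-0j), 0.04+0.00j, (-0.1+0j), (0.25+0j)],[(0.06+0j), 0.09+0.00j, (-0.01-0j), (0.03-0j), (-0.06-0j)],[(0.05+0j), (0.07+0j), (-0.01-0j), (0.02-0j), (-0.04-0j)]] + [[-0.03j, -0.04-0.09j, 0.02+0.06j, -0.07j, (-0.05+0.11j)], [(-0.05+0j), -0.15+0.10j, (0.11-0.05j), -0.13+0.01j, 0.21+0.07j], [(0.06-0.05j), 0.10-0.26j, (-0.09+0.17j), (0.15-0.13j), -0.32+0.10j], [(0.05+0.11j), 0.34+0.21j, -0.21-0.18j, (0.14+0.25j), (-0.04-0.49j)], [(-0.07+0.02j), -0.15+0.19j, 0.12-0.11j, -0.16+0.07j, 0.30+0.01j]] + [[0.03j, -0.04+0.09j, (0.02-0.06j), 0.07j, (-0.05-0.11j)], [-0.05-0.00j, -0.15-0.10j, (0.11+0.05j), -0.13-0.01j, (0.21-0.07j)], [(0.06+0.05j), (0.1+0.26j), -0.09-0.17j, (0.15+0.13j), -0.32-0.10j], [(0.05-0.11j), 0.34-0.21j, -0.21+0.18j, (0.14-0.25j), -0.04+0.49j], [-0.07-0.02j, (-0.15-0.19j), 0.12+0.11j, (-0.16-0.07j), 0.30-0.01j]] + [[(-0+0j), 0.04-0.00j, (-0.05+0j), (-0+0j), (-0.08+0j)],  [-0j, -0.01+0.00j, 0.01-0.00j, 0.00-0.00j, (0.02-0j)],  [-0j, -0.37+0.00j, (0.39-0j), (0.04-0j), (0.69-0j)],  [0.00-0.00j, (-0.58+0j), (0.62-0j), (0.06-0j), (1.09-0j)],  [0.00-0.00j, -0.15+0.00j, 0.16-0.00j, 0.01-0.00j, (0.29-0j)]]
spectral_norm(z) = 1.56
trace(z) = 0.39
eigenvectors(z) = [[0.67+0.00j, -0.01+0.00j, 0.14+0.09j, 0.14-0.09j, -0.06+0.00j],[(-0.41+0j), -0.56+0.00j, 0.13-0.29j, 0.13+0.29j, 0.01+0.00j],[-0.60+0.00j, (-0.79+0j), (0.1+0.46j), 0.10-0.46j, (0.52+0j)],[-0.12+0.00j, 0.19+0.00j, (-0.69+0j), -0.69-0.00j, (0.82+0j)],[(0.13+0j), 0.14+0.00j, (0.05-0.42j), (0.05+0.42j), (0.22+0j)]]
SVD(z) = [[-0.02, 0.52, 0.18, 0.78, -0.28], [0.48, 0.30, -0.26, -0.38, -0.69], [0.27, -0.22, -0.83, 0.41, 0.17], [0.52, -0.65, 0.42, 0.27, -0.23], [0.66, 0.4, 0.19, -0.07, 0.6]] @ diag([1.5604410815724397, 0.9796968180573019, 0.6112111565170962, 0.34832359025446513, 0.08005856762834623]) @ [[0.08, -0.33, 0.33, -0.02, 0.88], [-0.60, -0.47, 0.13, -0.61, -0.19], [-0.51, 0.76, -0.04, -0.20, 0.34], [-0.59, -0.15, 0.21, 0.76, -0.06], [0.17, 0.26, 0.91, -0.09, -0.26]]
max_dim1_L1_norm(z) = 2.2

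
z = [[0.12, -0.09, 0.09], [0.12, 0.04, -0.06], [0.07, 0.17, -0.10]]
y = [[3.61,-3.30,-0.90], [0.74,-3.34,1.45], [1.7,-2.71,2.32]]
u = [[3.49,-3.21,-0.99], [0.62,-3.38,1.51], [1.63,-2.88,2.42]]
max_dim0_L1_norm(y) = 9.35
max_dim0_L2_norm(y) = 5.42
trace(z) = 0.06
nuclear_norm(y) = 10.60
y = u + z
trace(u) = 2.53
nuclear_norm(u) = 10.69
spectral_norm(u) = 6.63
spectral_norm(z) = 0.25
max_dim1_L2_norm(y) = 4.97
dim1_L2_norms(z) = [0.17, 0.14, 0.21]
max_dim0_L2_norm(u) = 5.48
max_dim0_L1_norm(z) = 0.31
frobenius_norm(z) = 0.31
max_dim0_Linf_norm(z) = 0.17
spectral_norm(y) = 6.68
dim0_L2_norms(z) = [0.18, 0.2, 0.15]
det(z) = 0.00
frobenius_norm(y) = 7.36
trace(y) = 2.59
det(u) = -20.14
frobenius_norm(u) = 7.37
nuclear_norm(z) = 0.46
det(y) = -19.56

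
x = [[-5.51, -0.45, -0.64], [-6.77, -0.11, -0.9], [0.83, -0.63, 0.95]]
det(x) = -1.65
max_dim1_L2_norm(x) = 6.83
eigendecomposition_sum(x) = [[-5.48, -0.48, -0.57], [-6.27, -0.55, -0.65], [0.09, 0.01, 0.01]] + [[0.04, -0.03, -0.01], [-0.19, 0.17, 0.04], [-0.22, 0.19, 0.05]] + [[-0.07, 0.06, -0.07], [-0.31, 0.27, -0.29], [0.96, -0.83, 0.9]]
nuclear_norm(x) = 10.12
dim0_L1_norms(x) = [13.11, 1.19, 2.49]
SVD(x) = [[-0.63, -0.23, 0.74], [-0.77, 0.06, -0.63], [0.1, -0.97, -0.21]] @ diag([8.854036393334342, 1.092041212982213, 0.17025138665912823]) @ [[0.99, 0.03, 0.14],  [0.08, 0.65, -0.76],  [0.11, -0.76, -0.64]]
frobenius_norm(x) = 8.92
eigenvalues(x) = [-6.01, 0.25, 1.09]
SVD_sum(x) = [[-5.5,-0.19,-0.75], [-6.76,-0.23,-0.92], [0.92,0.03,0.13]] + [[-0.02, -0.16, 0.19],[0.01, 0.04, -0.05],[-0.09, -0.69, 0.80]] + [[0.01, -0.1, -0.08], [-0.01, 0.08, 0.07], [-0.0, 0.03, 0.02]]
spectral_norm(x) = 8.85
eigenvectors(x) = [[0.66, 0.13, -0.07], [0.75, -0.65, -0.31], [-0.01, -0.75, 0.95]]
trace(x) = -4.67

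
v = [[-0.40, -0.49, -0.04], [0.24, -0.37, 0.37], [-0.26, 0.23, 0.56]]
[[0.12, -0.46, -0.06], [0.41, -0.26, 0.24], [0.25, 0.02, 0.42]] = v @ [[0.11, 0.27, -0.02],[-0.38, 0.74, 0.07],[0.65, -0.15, 0.72]]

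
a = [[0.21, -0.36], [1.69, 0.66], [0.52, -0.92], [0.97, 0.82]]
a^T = [[0.21, 1.69, 0.52, 0.97], [-0.36, 0.66, -0.92, 0.82]]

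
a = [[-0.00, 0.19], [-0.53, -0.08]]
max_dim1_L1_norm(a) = 0.61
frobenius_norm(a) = 0.57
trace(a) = -0.08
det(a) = 0.10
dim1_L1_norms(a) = [0.19, 0.61]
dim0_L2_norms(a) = [0.53, 0.21]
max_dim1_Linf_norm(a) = 0.53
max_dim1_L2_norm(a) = 0.54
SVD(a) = [[0.06, -1.00], [-1.00, -0.06]] @ diag([0.5368578974912266, 0.18757291355976685]) @ [[0.99, 0.17], [0.17, -0.99]]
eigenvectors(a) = [[(0.06+0.51j), (0.06-0.51j)], [(-0.86+0j), -0.86-0.00j]]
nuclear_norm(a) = 0.72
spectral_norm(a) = 0.54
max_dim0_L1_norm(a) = 0.53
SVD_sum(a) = [[0.03, 0.01], [-0.53, -0.09]] + [[-0.03, 0.18],[-0.00, 0.01]]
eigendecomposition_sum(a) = [[0.00+0.16j,  (0.1+0.01j)], [-0.27-0.03j,  -0.04+0.15j]] + [[-0.16j,0.10-0.01j], [-0.27+0.03j,-0.04-0.15j]]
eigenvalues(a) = [(-0.04+0.31j), (-0.04-0.31j)]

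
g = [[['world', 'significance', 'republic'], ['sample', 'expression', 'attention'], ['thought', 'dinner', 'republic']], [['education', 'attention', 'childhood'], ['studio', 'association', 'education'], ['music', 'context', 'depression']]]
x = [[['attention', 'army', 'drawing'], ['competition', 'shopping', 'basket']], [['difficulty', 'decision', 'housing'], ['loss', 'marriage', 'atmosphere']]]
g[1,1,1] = 'association'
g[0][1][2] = 'attention'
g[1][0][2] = 'childhood'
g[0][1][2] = 'attention'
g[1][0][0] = 'education'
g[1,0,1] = 'attention'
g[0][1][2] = 'attention'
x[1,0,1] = 'decision'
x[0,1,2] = 'basket'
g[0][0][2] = 'republic'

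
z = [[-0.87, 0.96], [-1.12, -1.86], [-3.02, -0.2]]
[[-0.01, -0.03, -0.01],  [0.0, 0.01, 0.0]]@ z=[[0.07, 0.05], [-0.01, -0.02]]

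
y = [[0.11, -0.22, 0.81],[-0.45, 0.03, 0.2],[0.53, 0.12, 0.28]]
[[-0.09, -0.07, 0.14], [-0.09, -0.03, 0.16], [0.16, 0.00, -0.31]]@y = [[0.1, 0.03, -0.05], [0.09, 0.04, -0.03], [-0.15, -0.07, 0.04]]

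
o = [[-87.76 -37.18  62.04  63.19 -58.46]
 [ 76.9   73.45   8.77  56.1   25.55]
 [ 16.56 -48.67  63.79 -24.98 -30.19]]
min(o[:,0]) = -87.76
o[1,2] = 8.77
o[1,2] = 8.77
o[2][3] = -24.98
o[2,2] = 63.79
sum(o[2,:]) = -23.490000000000002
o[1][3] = 56.1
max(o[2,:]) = 63.79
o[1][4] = 25.55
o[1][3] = 56.1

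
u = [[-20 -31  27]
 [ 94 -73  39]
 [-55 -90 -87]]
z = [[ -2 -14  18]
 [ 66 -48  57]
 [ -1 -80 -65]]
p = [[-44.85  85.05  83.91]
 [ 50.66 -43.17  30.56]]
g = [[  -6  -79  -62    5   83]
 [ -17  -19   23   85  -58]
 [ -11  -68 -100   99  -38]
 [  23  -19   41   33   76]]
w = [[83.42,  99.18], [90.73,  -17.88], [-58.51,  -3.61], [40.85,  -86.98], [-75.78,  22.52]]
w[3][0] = 40.85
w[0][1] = 99.18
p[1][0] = 50.66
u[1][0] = 94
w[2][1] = -3.61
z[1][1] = -48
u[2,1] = -90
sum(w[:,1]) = 13.230000000000008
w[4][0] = -75.78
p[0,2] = 83.91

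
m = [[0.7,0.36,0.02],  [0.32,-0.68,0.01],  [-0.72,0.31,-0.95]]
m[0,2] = 0.025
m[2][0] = -0.716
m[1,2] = 0.014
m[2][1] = 0.314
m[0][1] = 0.358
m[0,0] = 0.696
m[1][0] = 0.319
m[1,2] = 0.014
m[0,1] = 0.358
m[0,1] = 0.358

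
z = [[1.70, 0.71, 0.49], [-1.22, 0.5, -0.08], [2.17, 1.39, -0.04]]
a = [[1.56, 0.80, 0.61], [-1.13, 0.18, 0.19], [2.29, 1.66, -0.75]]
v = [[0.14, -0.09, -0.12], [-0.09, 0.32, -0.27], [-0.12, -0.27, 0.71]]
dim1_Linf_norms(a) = [1.56, 1.13, 2.29]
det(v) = 0.01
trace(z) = 2.16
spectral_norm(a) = 3.45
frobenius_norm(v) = 0.90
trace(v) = 1.17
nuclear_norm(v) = 1.17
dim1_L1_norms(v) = [0.35, 0.68, 1.1]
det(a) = -2.43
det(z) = -1.37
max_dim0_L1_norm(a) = 4.98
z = v + a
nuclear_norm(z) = 4.72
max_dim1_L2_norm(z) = 2.58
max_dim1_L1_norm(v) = 1.1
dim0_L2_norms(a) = [2.99, 1.85, 0.99]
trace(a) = 0.99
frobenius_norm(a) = 3.65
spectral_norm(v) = 0.85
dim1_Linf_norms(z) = [1.7, 1.22, 2.17]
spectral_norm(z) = 3.28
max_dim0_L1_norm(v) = 1.1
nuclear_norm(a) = 5.14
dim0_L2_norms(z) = [3.01, 1.64, 0.5]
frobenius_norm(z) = 3.47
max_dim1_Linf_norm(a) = 2.29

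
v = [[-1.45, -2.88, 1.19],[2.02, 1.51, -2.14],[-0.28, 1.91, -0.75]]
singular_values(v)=[4.87, 1.69, 0.64]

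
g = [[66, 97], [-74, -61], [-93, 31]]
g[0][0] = 66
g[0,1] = 97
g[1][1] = -61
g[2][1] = 31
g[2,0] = -93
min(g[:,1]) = -61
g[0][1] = 97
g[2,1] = 31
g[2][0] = -93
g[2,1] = 31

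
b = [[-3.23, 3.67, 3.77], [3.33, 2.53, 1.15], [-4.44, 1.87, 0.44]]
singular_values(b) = [7.42, 4.87, 1.25]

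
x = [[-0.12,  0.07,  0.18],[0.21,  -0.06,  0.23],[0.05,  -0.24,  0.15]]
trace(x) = -0.03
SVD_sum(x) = [[0.02, -0.02, 0.03],[0.13, -0.15, 0.22],[0.11, -0.12, 0.19]] + [[-0.11, 0.12, 0.15], [-0.01, 0.01, 0.01], [0.03, -0.03, -0.04]] + [[-0.03,-0.03,-0.00], [0.08,0.08,0.00], [-0.09,-0.09,-0.0]]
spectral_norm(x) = 0.39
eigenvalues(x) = [(-0.24+0j), (0.11+0.23j), (0.11-0.23j)]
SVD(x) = [[0.12, 0.97, -0.22], [0.76, 0.06, 0.65], [0.64, -0.25, -0.72]] @ diag([0.3912322731319392, 0.2266858186227594, 0.17450171373182907]) @ [[0.45, -0.49, 0.74], [-0.51, 0.54, 0.67], [0.73, 0.68, 0.0]]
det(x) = -0.02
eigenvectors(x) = [[-0.81+0.00j, (0.39+0.08j), (0.39-0.08j)], [(0.45+0j), (0.68+0j), (0.68-0j)], [(0.38+0j), 0.13+0.60j, (0.13-0.6j)]]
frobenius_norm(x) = 0.48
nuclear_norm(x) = 0.79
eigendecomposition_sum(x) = [[-0.18+0.00j, (0.1-0j), 0.02+0.00j], [0.10-0.00j, -0.06+0.00j, (-0.01-0j)], [(0.08-0j), (-0.05+0j), -0.01-0.00j]] + [[(0.03+0.02j), -0.01+0.06j, (0.08-0.02j)], [0.06+0.03j, (-0+0.11j), 0.12-0.06j], [-0.02+0.06j, -0.10+0.02j, 0.08+0.10j]] + [[0.03-0.02j,-0.01-0.06j,(0.08+0.02j)], [(0.06-0.03j),(-0-0.11j),0.12+0.06j], [-0.02-0.06j,(-0.1-0.02j),0.08-0.10j]]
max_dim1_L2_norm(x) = 0.32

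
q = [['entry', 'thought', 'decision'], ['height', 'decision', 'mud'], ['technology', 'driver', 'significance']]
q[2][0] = 'technology'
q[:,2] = ['decision', 'mud', 'significance']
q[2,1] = 'driver'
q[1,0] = 'height'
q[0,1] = 'thought'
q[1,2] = 'mud'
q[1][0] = 'height'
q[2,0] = 'technology'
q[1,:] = ['height', 'decision', 'mud']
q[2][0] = 'technology'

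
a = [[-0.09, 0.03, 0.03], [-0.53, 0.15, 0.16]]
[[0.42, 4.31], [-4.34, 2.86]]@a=[[-2.32, 0.66, 0.7],[-1.13, 0.30, 0.33]]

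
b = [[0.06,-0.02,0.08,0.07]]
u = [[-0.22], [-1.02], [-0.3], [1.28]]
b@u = [[0.07]]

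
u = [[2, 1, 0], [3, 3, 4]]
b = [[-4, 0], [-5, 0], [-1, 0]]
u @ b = [[-13, 0], [-31, 0]]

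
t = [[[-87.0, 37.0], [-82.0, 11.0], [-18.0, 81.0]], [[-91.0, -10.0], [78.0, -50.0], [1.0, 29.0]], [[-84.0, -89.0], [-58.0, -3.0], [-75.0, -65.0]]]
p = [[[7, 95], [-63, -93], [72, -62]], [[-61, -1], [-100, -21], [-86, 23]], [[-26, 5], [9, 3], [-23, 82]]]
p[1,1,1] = -21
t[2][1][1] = -3.0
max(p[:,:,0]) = 72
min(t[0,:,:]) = -87.0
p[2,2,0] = -23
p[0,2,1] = -62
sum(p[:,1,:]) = -265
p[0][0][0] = 7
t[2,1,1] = -3.0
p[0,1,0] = -63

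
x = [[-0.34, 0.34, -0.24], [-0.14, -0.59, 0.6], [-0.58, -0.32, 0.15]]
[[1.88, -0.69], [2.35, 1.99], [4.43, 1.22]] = x@[[-7.08,  -0.75], [0.11,  -1.83], [2.37,  1.35]]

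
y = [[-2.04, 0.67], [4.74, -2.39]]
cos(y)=[[0.21, 0.29], [2.07, 0.05]]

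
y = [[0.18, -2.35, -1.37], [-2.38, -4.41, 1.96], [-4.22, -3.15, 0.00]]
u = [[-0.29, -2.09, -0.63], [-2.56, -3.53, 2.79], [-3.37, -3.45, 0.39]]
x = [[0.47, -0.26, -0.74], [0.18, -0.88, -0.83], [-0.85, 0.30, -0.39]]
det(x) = 0.59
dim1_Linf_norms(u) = [2.09, 3.53, 3.45]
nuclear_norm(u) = 10.28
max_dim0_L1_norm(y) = 9.91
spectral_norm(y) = 7.37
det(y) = 35.77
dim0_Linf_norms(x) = [0.85, 0.88, 0.83]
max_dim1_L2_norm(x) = 1.22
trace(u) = -3.43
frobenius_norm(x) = 1.82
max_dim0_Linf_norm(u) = 3.53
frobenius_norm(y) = 8.01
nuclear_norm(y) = 11.79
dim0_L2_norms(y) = [4.85, 5.91, 2.39]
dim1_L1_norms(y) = [3.9, 8.75, 7.37]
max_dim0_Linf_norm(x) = 0.88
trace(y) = -4.23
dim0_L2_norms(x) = [0.99, 0.97, 1.18]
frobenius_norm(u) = 7.42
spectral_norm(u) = 7.02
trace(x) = -0.80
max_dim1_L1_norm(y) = 8.75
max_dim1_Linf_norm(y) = 4.41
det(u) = 17.10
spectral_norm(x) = 1.48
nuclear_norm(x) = 2.86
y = u + x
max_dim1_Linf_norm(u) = 3.53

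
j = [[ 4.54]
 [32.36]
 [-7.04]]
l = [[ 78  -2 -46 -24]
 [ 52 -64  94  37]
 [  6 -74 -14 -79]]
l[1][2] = 94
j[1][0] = 32.36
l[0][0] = 78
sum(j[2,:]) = -7.04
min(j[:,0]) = -7.04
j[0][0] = 4.54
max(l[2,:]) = 6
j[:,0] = [4.54, 32.36, -7.04]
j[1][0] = 32.36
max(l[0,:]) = 78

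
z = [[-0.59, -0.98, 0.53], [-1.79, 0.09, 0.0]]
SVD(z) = [[-0.42, -0.91], [-0.91, 0.42]] @ diag([1.9141087792450477, 1.0666712620189192]) @ [[0.98, 0.17, -0.12], [-0.21, 0.87, -0.45]]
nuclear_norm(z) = 2.98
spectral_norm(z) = 1.91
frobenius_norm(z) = 2.19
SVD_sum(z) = [[-0.79, -0.14, 0.09], [-1.70, -0.3, 0.20]] + [[0.20,-0.84,0.44], [-0.09,0.39,-0.2]]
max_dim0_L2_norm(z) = 1.88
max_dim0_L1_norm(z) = 2.38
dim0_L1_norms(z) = [2.38, 1.07, 0.53]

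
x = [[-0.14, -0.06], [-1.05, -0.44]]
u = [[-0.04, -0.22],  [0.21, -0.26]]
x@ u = [[-0.01,0.05], [-0.05,0.35]]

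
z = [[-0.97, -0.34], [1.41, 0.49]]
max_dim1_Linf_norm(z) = 1.41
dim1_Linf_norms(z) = [0.97, 1.41]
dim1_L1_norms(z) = [1.31, 1.9]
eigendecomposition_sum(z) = [[-0.98, -0.35], [1.44, 0.51]] + [[0.01, 0.01], [-0.03, -0.02]]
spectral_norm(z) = 1.81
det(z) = 0.00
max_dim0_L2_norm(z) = 1.71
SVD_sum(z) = [[-0.97, -0.34], [1.41, 0.49]] + [[0.0, -0.00], [0.0, -0.00]]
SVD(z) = [[-0.57, 0.82], [0.82, 0.57]] @ diag([1.8123727216897934, 0.0022622278248466523]) @ [[0.94, 0.33],[0.33, -0.94]]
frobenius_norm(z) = 1.81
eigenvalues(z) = [-0.47, -0.01]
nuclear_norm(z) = 1.81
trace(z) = -0.48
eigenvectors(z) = [[-0.56, 0.33], [0.83, -0.94]]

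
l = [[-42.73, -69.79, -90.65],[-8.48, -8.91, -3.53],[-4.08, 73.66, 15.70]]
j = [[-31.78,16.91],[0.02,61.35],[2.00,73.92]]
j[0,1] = 16.91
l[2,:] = [-4.08, 73.66, 15.7]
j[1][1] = 61.35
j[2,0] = 2.0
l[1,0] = -8.48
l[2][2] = 15.7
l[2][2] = 15.7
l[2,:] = [-4.08, 73.66, 15.7]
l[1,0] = -8.48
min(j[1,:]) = 0.02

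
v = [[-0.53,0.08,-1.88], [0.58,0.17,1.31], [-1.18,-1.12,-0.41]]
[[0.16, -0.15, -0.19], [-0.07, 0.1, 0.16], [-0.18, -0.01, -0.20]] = v @ [[0.01, -0.12, 0.11], [0.18, 0.09, 0.04], [-0.08, 0.12, 0.07]]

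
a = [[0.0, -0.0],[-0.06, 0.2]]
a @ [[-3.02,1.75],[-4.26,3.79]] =[[0.00, 0.0], [-0.67, 0.65]]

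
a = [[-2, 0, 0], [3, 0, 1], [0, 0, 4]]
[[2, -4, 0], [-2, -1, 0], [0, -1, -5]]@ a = [[-16, 0, -4], [1, 0, -1], [-3, 0, -21]]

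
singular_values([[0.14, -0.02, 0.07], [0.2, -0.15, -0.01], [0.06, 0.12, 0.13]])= [0.28, 0.21, 0.0]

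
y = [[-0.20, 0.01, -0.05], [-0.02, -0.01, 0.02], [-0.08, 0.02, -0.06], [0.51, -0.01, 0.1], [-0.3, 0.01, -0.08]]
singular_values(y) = [0.65, 0.06, 0.0]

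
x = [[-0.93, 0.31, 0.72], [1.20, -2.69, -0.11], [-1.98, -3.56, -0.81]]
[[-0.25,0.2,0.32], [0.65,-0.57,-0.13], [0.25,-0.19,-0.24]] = x @ [[0.18, -0.16, -0.05],  [-0.16, 0.14, 0.01],  [-0.05, 0.01, 0.37]]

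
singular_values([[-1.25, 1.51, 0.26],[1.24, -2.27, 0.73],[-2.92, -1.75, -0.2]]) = [3.44, 3.24, 0.65]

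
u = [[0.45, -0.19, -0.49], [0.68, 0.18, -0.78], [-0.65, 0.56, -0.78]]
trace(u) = -0.15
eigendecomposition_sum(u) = [[0.35+0.03j, (-0.16+0.17j), (-0.08-0.09j)],[(0.46-0.41j), (0.02+0.42j), -0.22-0.01j],[(-0.06-0.2j), (0.13+0.05j), (-0.03+0.07j)]] + [[(0.35-0.03j), (-0.16-0.17j), -0.08+0.09j], [0.46+0.41j, 0.02-0.42j, -0.22+0.01j], [(-0.06+0.2j), 0.13-0.05j, (-0.03-0.07j)]] + [[-0.24-0.00j, (0.14+0j), (-0.33-0j)], [(-0.25-0j), 0.14+0.00j, -0.34-0.00j], [(-0.53-0j), 0.30+0.00j, (-0.71-0j)]]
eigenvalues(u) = [(0.33+0.52j), (0.33-0.52j), (-0.81+0j)]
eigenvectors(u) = [[-0.32-0.34j, (-0.32+0.34j), (0.38+0j)],[-0.84+0.00j, -0.84-0.00j, 0.39+0.00j],[(-0.12+0.26j), (-0.12-0.26j), (0.84+0j)]]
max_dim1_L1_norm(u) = 1.99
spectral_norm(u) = 1.29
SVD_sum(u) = [[0.11,  0.15,  -0.47], [0.21,  0.27,  -0.87], [0.17,  0.22,  -0.69]] + [[0.40, -0.18, 0.04],[0.43, -0.19, 0.04],[-0.81, 0.37, -0.08]] + [[-0.06, -0.16, -0.06],[0.04, 0.10, 0.04],[-0.01, -0.02, -0.01]]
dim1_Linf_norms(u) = [0.49, 0.78, 0.78]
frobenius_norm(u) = 1.71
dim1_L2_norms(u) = [0.69, 1.05, 1.16]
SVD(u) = [[0.39,0.40,-0.83], [0.72,0.43,0.54], [0.57,-0.81,-0.12]] @ diag([1.2916663897909355, 1.100526728855905, 0.21642286514639178]) @ [[0.23,0.29,-0.93], [0.91,-0.41,0.09], [0.36,0.86,0.36]]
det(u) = -0.31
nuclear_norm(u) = 2.61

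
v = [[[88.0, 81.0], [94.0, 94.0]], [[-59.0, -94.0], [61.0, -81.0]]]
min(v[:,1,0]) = 61.0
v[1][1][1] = -81.0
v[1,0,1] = -94.0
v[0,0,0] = 88.0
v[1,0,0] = -59.0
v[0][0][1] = 81.0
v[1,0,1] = -94.0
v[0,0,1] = 81.0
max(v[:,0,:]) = 88.0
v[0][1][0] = 94.0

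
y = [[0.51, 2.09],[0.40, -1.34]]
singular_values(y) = [2.49, 0.61]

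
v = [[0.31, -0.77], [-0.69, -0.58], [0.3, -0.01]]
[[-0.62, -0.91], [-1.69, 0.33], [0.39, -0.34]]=v@ [[1.33, -1.10], [1.34, 0.74]]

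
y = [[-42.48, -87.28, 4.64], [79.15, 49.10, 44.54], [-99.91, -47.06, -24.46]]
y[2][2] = -24.46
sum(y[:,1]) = -85.24000000000001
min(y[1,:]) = 44.54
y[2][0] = -99.91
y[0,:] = [-42.48, -87.28, 4.64]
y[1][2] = 44.54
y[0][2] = 4.64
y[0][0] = -42.48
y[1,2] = 44.54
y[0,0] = -42.48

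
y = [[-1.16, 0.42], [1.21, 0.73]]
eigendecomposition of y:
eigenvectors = [[-0.87, -0.19], [0.49, -0.98]]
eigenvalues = [-1.4, 0.97]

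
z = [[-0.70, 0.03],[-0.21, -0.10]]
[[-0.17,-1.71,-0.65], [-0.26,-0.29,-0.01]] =z @[[0.33, 2.36, 0.86], [1.91, -2.01, -1.69]]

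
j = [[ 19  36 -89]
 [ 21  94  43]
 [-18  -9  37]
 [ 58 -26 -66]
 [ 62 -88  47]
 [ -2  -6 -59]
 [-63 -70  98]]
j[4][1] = -88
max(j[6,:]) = 98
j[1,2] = 43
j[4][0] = 62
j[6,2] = 98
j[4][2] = 47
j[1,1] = 94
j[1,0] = 21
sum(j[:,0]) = 77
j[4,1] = -88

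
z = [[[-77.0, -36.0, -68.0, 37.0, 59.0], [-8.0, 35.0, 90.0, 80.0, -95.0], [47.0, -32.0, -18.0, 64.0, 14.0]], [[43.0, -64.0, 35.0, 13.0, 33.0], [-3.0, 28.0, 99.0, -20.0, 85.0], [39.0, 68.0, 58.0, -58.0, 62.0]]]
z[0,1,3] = 80.0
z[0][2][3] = 64.0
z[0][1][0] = -8.0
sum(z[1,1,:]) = 189.0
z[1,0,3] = 13.0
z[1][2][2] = 58.0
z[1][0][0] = 43.0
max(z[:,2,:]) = 68.0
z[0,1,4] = -95.0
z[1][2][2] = 58.0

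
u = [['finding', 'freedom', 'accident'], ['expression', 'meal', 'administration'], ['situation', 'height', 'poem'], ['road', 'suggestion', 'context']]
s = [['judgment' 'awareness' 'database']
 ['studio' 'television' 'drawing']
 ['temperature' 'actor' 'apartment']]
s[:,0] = ['judgment', 'studio', 'temperature']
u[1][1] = 'meal'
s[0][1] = 'awareness'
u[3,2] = 'context'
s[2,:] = ['temperature', 'actor', 'apartment']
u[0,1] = 'freedom'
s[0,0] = 'judgment'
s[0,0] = 'judgment'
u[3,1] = 'suggestion'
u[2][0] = 'situation'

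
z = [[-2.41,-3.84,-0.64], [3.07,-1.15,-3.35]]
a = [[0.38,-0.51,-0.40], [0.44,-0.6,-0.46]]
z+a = [[-2.03, -4.35, -1.04], [3.51, -1.75, -3.81]]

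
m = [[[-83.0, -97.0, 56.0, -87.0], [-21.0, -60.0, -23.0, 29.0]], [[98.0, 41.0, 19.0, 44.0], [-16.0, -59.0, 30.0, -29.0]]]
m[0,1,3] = 29.0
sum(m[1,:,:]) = 128.0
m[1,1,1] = -59.0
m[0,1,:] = [-21.0, -60.0, -23.0, 29.0]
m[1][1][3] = -29.0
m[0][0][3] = -87.0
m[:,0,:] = [[-83.0, -97.0, 56.0, -87.0], [98.0, 41.0, 19.0, 44.0]]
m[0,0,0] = -83.0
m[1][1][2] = 30.0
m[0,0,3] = -87.0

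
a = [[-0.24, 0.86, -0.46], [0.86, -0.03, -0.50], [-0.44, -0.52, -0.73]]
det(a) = 0.998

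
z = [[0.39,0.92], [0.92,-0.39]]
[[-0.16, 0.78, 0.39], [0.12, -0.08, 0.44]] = z @ [[0.05, 0.23, 0.56], [-0.19, 0.75, 0.19]]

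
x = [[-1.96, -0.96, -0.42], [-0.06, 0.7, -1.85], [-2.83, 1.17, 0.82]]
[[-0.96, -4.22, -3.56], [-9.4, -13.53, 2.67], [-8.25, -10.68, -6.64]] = x @ [[2.0,  3.35,  2.02], [-4.53,  -4.80,  0.21], [3.30,  5.39,  -1.43]]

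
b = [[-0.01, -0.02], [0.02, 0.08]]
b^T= [[-0.01, 0.02], [-0.02, 0.08]]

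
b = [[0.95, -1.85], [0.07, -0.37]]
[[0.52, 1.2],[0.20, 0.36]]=b @ [[-0.84,-1.04], [-0.71,-1.18]]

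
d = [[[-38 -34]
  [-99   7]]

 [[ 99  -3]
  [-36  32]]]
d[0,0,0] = -38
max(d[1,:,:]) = 99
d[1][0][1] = -3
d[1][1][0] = -36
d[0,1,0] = -99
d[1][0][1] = -3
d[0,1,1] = 7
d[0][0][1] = -34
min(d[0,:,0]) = -99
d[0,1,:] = [-99, 7]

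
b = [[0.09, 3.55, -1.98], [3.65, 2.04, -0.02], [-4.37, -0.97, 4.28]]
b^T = [[0.09, 3.65, -4.37],[3.55, 2.04, -0.97],[-1.98, -0.02, 4.28]]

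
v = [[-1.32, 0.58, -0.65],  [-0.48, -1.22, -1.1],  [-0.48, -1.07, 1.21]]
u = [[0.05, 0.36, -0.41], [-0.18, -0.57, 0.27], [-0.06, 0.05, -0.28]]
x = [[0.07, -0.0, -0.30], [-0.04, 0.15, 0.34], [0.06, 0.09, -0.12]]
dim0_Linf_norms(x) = [0.07, 0.15, 0.34]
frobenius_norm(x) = 0.51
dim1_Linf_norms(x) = [0.3, 0.34, 0.12]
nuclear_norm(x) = 0.65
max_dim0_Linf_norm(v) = 1.32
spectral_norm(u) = 0.86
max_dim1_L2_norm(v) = 1.71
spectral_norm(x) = 0.49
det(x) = 0.00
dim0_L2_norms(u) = [0.2, 0.68, 0.57]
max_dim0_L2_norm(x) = 0.47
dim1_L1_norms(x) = [0.37, 0.53, 0.27]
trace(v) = -1.33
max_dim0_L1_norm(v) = 2.96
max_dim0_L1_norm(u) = 0.98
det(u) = 0.00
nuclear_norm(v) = 4.91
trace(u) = -0.80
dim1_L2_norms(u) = [0.55, 0.66, 0.29]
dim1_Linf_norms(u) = [0.41, 0.57, 0.28]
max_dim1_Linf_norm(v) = 1.32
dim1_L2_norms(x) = [0.31, 0.37, 0.16]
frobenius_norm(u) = 0.90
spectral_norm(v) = 1.90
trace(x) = 0.10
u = x @ v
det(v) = 4.19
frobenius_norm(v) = 2.88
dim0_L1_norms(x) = [0.17, 0.24, 0.76]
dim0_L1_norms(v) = [2.28, 2.87, 2.96]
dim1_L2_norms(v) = [1.58, 1.71, 1.69]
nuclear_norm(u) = 1.15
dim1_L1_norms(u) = [0.82, 1.02, 0.39]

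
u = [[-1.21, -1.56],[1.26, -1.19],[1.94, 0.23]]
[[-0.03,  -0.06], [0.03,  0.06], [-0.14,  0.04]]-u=[[1.18, 1.50], [-1.23, 1.25], [-2.08, -0.19]]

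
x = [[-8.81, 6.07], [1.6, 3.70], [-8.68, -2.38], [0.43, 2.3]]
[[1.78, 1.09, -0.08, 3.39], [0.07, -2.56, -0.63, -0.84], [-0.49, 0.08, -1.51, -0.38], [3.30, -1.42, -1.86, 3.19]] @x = [[-11.79, 22.83], [0.39, -9.48], [17.39, 0.04], [-13.83, 26.54]]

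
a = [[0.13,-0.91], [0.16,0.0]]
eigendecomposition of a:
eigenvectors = [[0.92+0.00j, (0.92-0j)], [0.07-0.38j, 0.07+0.38j]]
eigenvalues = [(0.06+0.38j), (0.06-0.38j)]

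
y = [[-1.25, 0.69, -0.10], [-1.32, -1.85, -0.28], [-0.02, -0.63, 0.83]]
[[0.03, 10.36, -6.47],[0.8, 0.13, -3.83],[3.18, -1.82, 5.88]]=y@[[-0.59, -6.07, 3.83], [-0.53, 4.14, -1.57], [3.42, 0.8, 5.98]]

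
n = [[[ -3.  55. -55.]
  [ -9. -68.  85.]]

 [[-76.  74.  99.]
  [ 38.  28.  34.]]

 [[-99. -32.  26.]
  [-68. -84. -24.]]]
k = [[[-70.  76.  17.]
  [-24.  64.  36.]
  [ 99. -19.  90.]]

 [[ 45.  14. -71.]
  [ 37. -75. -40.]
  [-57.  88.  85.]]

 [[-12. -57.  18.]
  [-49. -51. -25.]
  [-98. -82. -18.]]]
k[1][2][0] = -57.0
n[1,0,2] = 99.0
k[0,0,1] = 76.0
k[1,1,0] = 37.0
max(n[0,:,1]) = 55.0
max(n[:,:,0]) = 38.0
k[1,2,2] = 85.0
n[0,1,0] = -9.0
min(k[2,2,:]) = -98.0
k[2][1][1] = -51.0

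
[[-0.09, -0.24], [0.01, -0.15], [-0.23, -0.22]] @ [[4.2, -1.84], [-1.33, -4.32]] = [[-0.06, 1.20], [0.24, 0.63], [-0.67, 1.37]]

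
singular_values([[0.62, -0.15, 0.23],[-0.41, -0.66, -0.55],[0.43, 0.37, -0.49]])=[1.05, 0.71, 0.57]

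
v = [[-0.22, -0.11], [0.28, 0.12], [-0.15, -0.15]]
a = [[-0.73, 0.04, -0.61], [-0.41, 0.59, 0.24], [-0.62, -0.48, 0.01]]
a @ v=[[0.26, 0.18], [0.22, 0.08], [0.00, 0.01]]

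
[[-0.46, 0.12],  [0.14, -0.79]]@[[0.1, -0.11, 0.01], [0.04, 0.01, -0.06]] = [[-0.04, 0.05, -0.01], [-0.02, -0.02, 0.05]]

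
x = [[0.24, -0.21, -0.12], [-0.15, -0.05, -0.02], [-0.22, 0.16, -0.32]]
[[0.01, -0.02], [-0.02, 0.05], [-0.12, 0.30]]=x @[[0.12, -0.31],[-0.06, 0.14],[0.26, -0.67]]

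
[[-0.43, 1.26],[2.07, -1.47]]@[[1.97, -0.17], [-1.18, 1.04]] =[[-2.33, 1.38], [5.81, -1.88]]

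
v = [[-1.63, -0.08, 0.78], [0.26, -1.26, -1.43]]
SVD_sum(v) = [[-0.82, 0.59, 1.04], [0.96, -0.68, -1.21]] + [[-0.81, -0.67, -0.26], [-0.7, -0.58, -0.22]]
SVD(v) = [[-0.65, 0.76], [0.76, 0.65]] @ diag([2.2226473839287384, 1.4253556071081823]) @ [[0.57,-0.41,-0.72], [-0.75,-0.62,-0.24]]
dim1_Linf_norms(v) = [1.63, 1.43]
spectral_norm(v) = 2.22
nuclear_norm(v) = 3.65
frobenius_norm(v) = 2.64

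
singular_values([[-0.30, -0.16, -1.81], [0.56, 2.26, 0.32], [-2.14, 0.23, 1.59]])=[2.88, 2.41, 1.41]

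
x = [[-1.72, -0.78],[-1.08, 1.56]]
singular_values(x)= [2.06, 1.72]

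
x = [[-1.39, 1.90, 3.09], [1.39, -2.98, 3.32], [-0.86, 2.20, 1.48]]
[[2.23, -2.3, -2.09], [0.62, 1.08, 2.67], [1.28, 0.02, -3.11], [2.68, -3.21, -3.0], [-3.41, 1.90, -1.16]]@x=[[-4.5, 6.49, -3.84],[-1.66, 3.83, 9.45],[0.92, -4.47, -0.58],[-5.61, 8.06, -6.82],[8.38, -14.69, -5.95]]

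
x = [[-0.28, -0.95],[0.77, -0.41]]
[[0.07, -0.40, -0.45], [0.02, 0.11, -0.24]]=x @ [[-0.01, 0.32, -0.05], [-0.07, 0.33, 0.49]]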